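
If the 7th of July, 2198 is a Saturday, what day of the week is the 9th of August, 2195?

Count forward from the earlier date (August 9, 2195) to the later (July 7, 2198):
August 9, 2195 → August 9, 2196: 366 days (2196 is a leap year).
August 9, 2196 → August 9, 2197: 365 days.
August 2197: 31 − 9 = 22 days remain.
Then 10 full months totalling 303 days.
July 1–7, 2198: 7 days.
Residual: 332 days.
Total: 1063 days.
1063 mod 7 = 6, so 6 days before Saturday is Sunday.

Sunday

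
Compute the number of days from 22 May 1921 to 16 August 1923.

816

May 22, 1921 → May 22, 1922: 365 days.
May 22, 1922 → May 22, 1923: 365 days.
May 1923: 31 − 22 = 9 days remain.
Then June (30), July (31): 30 + 31 = 61 days.
August 1–16, 1923: 16 days.
Residual: 86 days.
Total: 816 days.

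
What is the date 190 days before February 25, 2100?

August 19, 2099

Count 190 days before February 25, 2100:
Day-of-year of August 19, 2099: 231.
Day-of-year of February 25, 2100: 56.
2099 has 365 days, so 365 − 231 = 134 days remain in 2099.
Total: 134 + 56 = 190 days.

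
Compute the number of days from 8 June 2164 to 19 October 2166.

863

June 8, 2164 → June 8, 2165: 365 days.
June 8, 2165 → June 8, 2166: 365 days.
June 2166: 30 − 8 = 22 days remain.
Then July (31), August (31), September (30): 31 + 31 + 30 = 92 days.
October 1–19, 2166: 19 days.
Residual: 133 days.
Total: 863 days.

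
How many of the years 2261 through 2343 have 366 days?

Years divisible by 4: 2264, 2268, …, 2340 — 20 in all.
Of these, 2300 is divisible by 100 but not 400, so not leap.
Leap years: 20 − 1 = 19.

19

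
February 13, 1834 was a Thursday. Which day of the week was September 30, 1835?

Wednesday

February 13, 1834 → February 13, 1835: 365 days.
February 1835: 28 − 13 = 15 days remain (1835 is not a leap year, so February has 28 days).
Then March (31), April (30), May (31), June (30), July (31), August (31): 31 + 30 + 31 + 30 + 31 + 31 = 184 days.
September 1–30, 1835: 30 days.
Residual: 229 days.
Total: 594 days.
594 mod 7 = 6, so 6 days after Thursday is Wednesday.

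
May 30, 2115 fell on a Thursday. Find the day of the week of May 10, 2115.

Friday

Count forward from the earlier date (May 10, 2115) to the later (May 30, 2115):
Within May 2115: 30 − 10 = 20 days.
20 mod 7 = 6, so 6 days before Thursday is Friday.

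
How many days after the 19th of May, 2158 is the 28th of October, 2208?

Day-of-year of May 19, 2158: 139.
Day-of-year of October 28, 2208: 302.
2158 has 365 days, so 365 − 139 = 226 days remain in 2158.
Full years 2159–2207: 38 common + 11 leap = 38×365 + 11×366 = 17896 days.
Total: 226 + 17896 + 302 = 18424 days.

18424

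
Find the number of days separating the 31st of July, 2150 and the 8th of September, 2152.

Day-of-year of July 31, 2150: 212.
Day-of-year of September 8, 2152: 252.
2150 has 365 days, so 365 − 212 = 153 days remain in 2150.
Full years: 2151: 365. Sum = 365.
Total: 153 + 365 + 252 = 770 days.

770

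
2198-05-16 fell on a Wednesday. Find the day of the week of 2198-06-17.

Sunday

May 2198: 31 − 16 = 15 days remain.
June 1–17, 2198: 17 days.
Total: 15 + 17 = 32 days.
32 mod 7 = 4, so 4 days after Wednesday is Sunday.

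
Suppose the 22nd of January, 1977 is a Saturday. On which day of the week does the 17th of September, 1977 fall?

January 1977: 31 − 22 = 9 days remain.
Then February 1977 (28), March (31), April (30), May (31), June (30), July (31), August (31): 28 + 31 + 30 + 31 + 30 + 31 + 31 = 212 days.
September 1–17, 1977: 17 days.
Total: 9 + 212 + 17 = 238 days.
238 is a multiple of 7, so the 17th of September, 1977 falls on the same weekday: Saturday.

Saturday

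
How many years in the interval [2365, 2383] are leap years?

4

Years divisible by 4 in [2365, 2383]: 2368, 2372, 2376, 2380.
No century exceptions apply. Count: 4.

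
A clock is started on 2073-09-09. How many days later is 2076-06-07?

1002

Day-of-year of September 9, 2073: 252.
Day-of-year of June 7, 2076: 159.
2073 has 365 days, so 365 − 252 = 113 days remain in 2073.
Full years: 2074: 365; 2075: 365. Sum = 730.
Total: 113 + 730 + 159 = 1002 days.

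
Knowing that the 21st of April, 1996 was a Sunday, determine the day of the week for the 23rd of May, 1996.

April 1996: 30 − 21 = 9 days remain.
May 1–23, 1996: 23 days.
Total: 9 + 23 = 32 days.
32 mod 7 = 4, so 4 days after Sunday is Thursday.

Thursday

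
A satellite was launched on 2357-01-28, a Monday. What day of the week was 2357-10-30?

January 2357: 31 − 28 = 3 days remain.
Then February 2357 (28), March (31), April (30), May (31), June (30), July (31), August (31), September (30): 28 + 31 + 30 + 31 + 30 + 31 + 31 + 30 = 242 days.
October 1–30, 2357: 30 days.
Total: 3 + 242 + 30 = 275 days.
275 mod 7 = 2, so 2 days after Monday is Wednesday.

Wednesday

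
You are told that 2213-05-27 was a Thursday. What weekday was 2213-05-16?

Count forward from the earlier date (May 16, 2213) to the later (May 27, 2213):
Within May 2213: 27 − 16 = 11 days.
11 mod 7 = 4, so 4 days before Thursday is Sunday.

Sunday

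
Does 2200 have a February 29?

No

2200 is not a leap year (divisible by 100 but not 400).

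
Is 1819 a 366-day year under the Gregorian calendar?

1819 is not a leap year.

No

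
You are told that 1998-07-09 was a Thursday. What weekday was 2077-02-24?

Wednesday

Day-of-year of July 9, 1998: 190.
Day-of-year of February 24, 2077: 55.
1998 has 365 days, so 365 − 190 = 175 days remain in 1998.
Full years 1999–2076: 58 common + 20 leap = 58×365 + 20×366 = 28490 days.
Total: 175 + 28490 + 55 = 28720 days.
28720 mod 7 = 6, so 6 days after Thursday is Wednesday.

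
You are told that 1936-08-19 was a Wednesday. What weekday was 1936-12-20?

Sunday

August 1936: 31 − 19 = 12 days remain.
Then September (30), October (31), November (30): 30 + 31 + 30 = 91 days.
December 1–20, 1936: 20 days.
Total: 12 + 91 + 20 = 123 days.
123 mod 7 = 4, so 4 days after Wednesday is Sunday.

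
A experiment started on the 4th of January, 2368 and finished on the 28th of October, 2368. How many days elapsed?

298

January 2368: 31 − 4 = 27 days remain.
Then February 2368 (29), March (31), April (30), May (31), June (30), July (31), August (31), September (30): 29 + 31 + 30 + 31 + 30 + 31 + 31 + 30 = 243 days.
October 1–28, 2368: 28 days.
Total: 27 + 243 + 28 = 298 days.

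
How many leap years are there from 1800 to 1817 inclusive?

4

Years divisible by 4 in [1800, 1817]: 1800, 1804, 1808, 1812, 1816.
Of these, 1800 is divisible by 100 but not 400, so not leap.
Leap years: 5 − 1 = 4.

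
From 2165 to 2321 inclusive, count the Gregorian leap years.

Years divisible by 4: 2168, 2172, …, 2320 — 39 in all.
Of these, 2200, 2300 are divisible by 100 but not 400, so not leap.
Leap years: 39 − 2 = 37.

37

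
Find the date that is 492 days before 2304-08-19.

2303-04-15

Count 492 days before August 19, 2304:
April 2303: 30 − 15 = 15 days remain.
Then 15 full months totalling 458 days.
August 1–19, 2304: 19 days.
Total: 15 + 458 + 19 = 492 days.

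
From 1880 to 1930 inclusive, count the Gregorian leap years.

12

Years divisible by 4: 1880, 1884, …, 1928 — 13 in all.
Of these, 1900 is divisible by 100 but not 400, so not leap.
Leap years: 13 − 1 = 12.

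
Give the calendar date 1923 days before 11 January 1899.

6 October 1893

Count 1923 days before January 11, 1899:
October 6, 1893 → October 6, 1894: 365 days.
October 6, 1894 → October 6, 1895: 365 days.
October 6, 1895 → October 6, 1896: 366 days (1896 is a leap year).
October 6, 1896 → October 6, 1897: 365 days.
October 6, 1897 → October 6, 1898: 365 days.
October 1898: 31 − 6 = 25 days remain.
Then November (30), December (31): 30 + 31 = 61 days.
January 1–11, 1899: 11 days.
Residual: 97 days.
Total: 1923 days.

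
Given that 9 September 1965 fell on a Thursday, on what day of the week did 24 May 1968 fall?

September 9, 1965 → September 9, 1966: 365 days.
September 9, 1966 → September 9, 1967: 365 days.
September 1967: 30 − 9 = 21 days remain.
Then October (31), November (30), December (31), January (31), February 1968 (29), March (31), April (30): 31 + 30 + 31 + 31 + 29 + 31 + 30 = 213 days.
May 1–24, 1968: 24 days.
Residual: 258 days.
Total: 988 days.
988 mod 7 = 1, so 1 day after Thursday is Friday.

Friday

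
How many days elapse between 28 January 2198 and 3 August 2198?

January 2198: 31 − 28 = 3 days remain.
Then February 2198 (28), March (31), April (30), May (31), June (30), July (31): 28 + 31 + 30 + 31 + 30 + 31 = 181 days.
August 1–3, 2198: 3 days.
Total: 3 + 181 + 3 = 187 days.

187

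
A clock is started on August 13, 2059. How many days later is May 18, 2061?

August 2059: 31 − 13 = 18 days remain.
Then 20 full months totalling 608 days.
May 1–18, 2061: 18 days.
Total: 18 + 608 + 18 = 644 days.

644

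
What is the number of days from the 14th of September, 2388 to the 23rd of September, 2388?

Within September 2388: 23 − 14 = 9 days.

9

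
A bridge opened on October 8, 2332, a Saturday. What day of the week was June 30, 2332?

Thursday

Count forward from the earlier date (June 30, 2332) to the later (October 8, 2332):
June 2332: 30 − 30 = 0 days remain.
Then July (31), August (31), September (30): 31 + 31 + 30 = 92 days.
October 1–8, 2332: 8 days.
Total: 0 + 92 + 8 = 100 days.
100 mod 7 = 2, so 2 days before Saturday is Thursday.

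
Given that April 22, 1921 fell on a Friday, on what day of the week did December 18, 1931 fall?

Day-of-year of April 22, 1921: 112.
Day-of-year of December 18, 1931: 352.
1921 has 365 days, so 365 − 112 = 253 days remain in 1921.
Full years 1922–1930: 7 common + 2 leap = 7×365 + 2×366 = 3287 days.
Total: 253 + 3287 + 352 = 3892 days.
3892 is a multiple of 7, so December 18, 1931 falls on the same weekday: Friday.

Friday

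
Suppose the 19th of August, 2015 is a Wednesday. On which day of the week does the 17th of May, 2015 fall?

Count forward from the earlier date (May 17, 2015) to the later (August 19, 2015):
May 2015: 31 − 17 = 14 days remain.
Then June (30), July (31): 30 + 31 = 61 days.
August 1–19, 2015: 19 days.
Total: 14 + 61 + 19 = 94 days.
94 mod 7 = 3, so 3 days before Wednesday is Sunday.

Sunday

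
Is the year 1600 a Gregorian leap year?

Yes

1600 is a leap year (divisible by 400).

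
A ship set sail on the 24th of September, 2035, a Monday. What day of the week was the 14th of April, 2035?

Count forward from the earlier date (April 14, 2035) to the later (September 24, 2035):
April 2035: 30 − 14 = 16 days remain.
Then May (31), June (30), July (31), August (31): 31 + 30 + 31 + 31 = 123 days.
September 1–24, 2035: 24 days.
Total: 16 + 123 + 24 = 163 days.
163 mod 7 = 2, so 2 days before Monday is Saturday.

Saturday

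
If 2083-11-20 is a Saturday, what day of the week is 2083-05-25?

Count forward from the earlier date (May 25, 2083) to the later (November 20, 2083):
May 2083: 31 − 25 = 6 days remain.
Then June (30), July (31), August (31), September (30), October (31): 30 + 31 + 31 + 30 + 31 = 153 days.
November 1–20, 2083: 20 days.
Total: 6 + 153 + 20 = 179 days.
179 mod 7 = 4, so 4 days before Saturday is Tuesday.

Tuesday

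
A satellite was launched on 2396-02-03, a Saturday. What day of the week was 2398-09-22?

Tuesday

February 2396: 29 − 3 = 26 days remain (2396 is a leap year, so February has 29 days).
Then 30 full months totalling 914 days.
September 1–22, 2398: 22 days.
Total: 26 + 914 + 22 = 962 days.
962 mod 7 = 3, so 3 days after Saturday is Tuesday.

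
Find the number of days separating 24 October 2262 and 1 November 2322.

21922

Day-of-year of October 24, 2262: 297.
Day-of-year of November 1, 2322: 305.
2262 has 365 days, so 365 − 297 = 68 days remain in 2262.
Full years 2263–2321: 45 common + 14 leap = 45×365 + 14×366 = 21549 days.
Total: 68 + 21549 + 305 = 21922 days.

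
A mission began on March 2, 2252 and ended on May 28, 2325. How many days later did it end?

From March 2, 2252 to March 2, 2325: 73 years, of which 17 contain a Feb 29 — 56×365 + 17×366 = 26662 days.
(2300 is not a leap year (divisible by 100 but not 400).)
March 2325: 31 − 2 = 29 days remain.
Then April (30): 30 days.
May 1–28, 2325: 28 days.
Residual: 87 days.
Total: 26749 days.

26749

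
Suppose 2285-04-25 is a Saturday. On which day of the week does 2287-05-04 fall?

Wednesday

April 25, 2285 → April 25, 2286: 365 days.
April 25, 2286 → April 25, 2287: 365 days.
April 2287: 30 − 25 = 5 days remain.
May 1–4, 2287: 4 days.
Residual: 9 days.
Total: 739 days.
739 mod 7 = 4, so 4 days after Saturday is Wednesday.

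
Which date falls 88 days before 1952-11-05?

1952-08-09

Count 88 days before November 5, 1952:
August 1952: 31 − 9 = 22 days remain.
Then September (30), October (31): 30 + 31 = 61 days.
November 1–5, 1952: 5 days.
Total: 22 + 61 + 5 = 88 days.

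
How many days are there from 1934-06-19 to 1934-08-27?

June 1934: 30 − 19 = 11 days remain.
Then July (31): 31 days.
August 1–27, 1934: 27 days.
Total: 11 + 31 + 27 = 69 days.

69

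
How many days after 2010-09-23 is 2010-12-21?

89

September 2010: 30 − 23 = 7 days remain.
Then October (31), November (30): 31 + 30 = 61 days.
December 1–21, 2010: 21 days.
Total: 7 + 61 + 21 = 89 days.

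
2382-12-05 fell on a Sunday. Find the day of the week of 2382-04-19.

Monday

Count forward from the earlier date (April 19, 2382) to the later (December 5, 2382):
April 2382: 30 − 19 = 11 days remain.
Then May (31), June (30), July (31), August (31), September (30), October (31), November (30): 31 + 30 + 31 + 31 + 30 + 31 + 30 = 214 days.
December 1–5, 2382: 5 days.
Total: 11 + 214 + 5 = 230 days.
230 mod 7 = 6, so 6 days before Sunday is Monday.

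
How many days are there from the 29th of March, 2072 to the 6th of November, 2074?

March 2072: 31 − 29 = 2 days remain.
Then 31 full months totalling 944 days.
November 1–6, 2074: 6 days.
Total: 2 + 944 + 6 = 952 days.

952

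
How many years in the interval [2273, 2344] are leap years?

Years divisible by 4: 2276, 2280, …, 2344 — 18 in all.
Of these, 2300 is divisible by 100 but not 400, so not leap.
Leap years: 18 − 1 = 17.

17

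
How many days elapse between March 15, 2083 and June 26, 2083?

March 2083: 31 − 15 = 16 days remain.
Then April (30), May (31): 30 + 31 = 61 days.
June 1–26, 2083: 26 days.
Total: 16 + 61 + 26 = 103 days.

103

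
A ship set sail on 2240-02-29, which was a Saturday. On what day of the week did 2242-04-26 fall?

Tuesday

Day-of-year of February 29, 2240: 60.
Day-of-year of April 26, 2242: 116.
2240 has 366 days, so 366 − 60 = 306 days remain in 2240.
Full years: 2241: 365. Sum = 365.
Total: 306 + 365 + 116 = 787 days.
787 mod 7 = 3, so 3 days after Saturday is Tuesday.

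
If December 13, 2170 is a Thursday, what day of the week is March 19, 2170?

Count forward from the earlier date (March 19, 2170) to the later (December 13, 2170):
March 2170: 31 − 19 = 12 days remain.
Then April (30), May (31), June (30), July (31), August (31), September (30), October (31), November (30): 30 + 31 + 30 + 31 + 31 + 30 + 31 + 30 = 244 days.
December 1–13, 2170: 13 days.
Total: 12 + 244 + 13 = 269 days.
269 mod 7 = 3, so 3 days before Thursday is Monday.

Monday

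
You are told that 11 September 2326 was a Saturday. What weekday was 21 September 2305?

Thursday

Count forward from the earlier date (September 21, 2305) to the later (September 11, 2326):
From September 21, 2305 to September 21, 2325: 20 years, of which 5 contain a Feb 29 — 15×365 + 5×366 = 7305 days.
September 2325: 30 − 21 = 9 days remain.
Then 11 full months totalling 335 days.
September 1–11, 2326: 11 days.
Residual: 355 days.
Total: 7660 days.
7660 mod 7 = 2, so 2 days before Saturday is Thursday.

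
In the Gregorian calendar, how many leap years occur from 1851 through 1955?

Years divisible by 4: 1852, 1856, …, 1952 — 26 in all.
Of these, 1900 is divisible by 100 but not 400, so not leap.
Leap years: 26 − 1 = 25.

25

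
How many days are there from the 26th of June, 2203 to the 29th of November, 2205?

887

Day-of-year of June 26, 2203: 177.
Day-of-year of November 29, 2205: 333.
2203 has 365 days, so 365 − 177 = 188 days remain in 2203.
Full years: 2204: 366. Sum = 366.
Total: 188 + 366 + 333 = 887 days.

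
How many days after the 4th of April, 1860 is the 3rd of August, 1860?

121

April 1860: 30 − 4 = 26 days remain.
Then May (31), June (30), July (31): 31 + 30 + 31 = 92 days.
August 1–3, 1860: 3 days.
Total: 26 + 92 + 3 = 121 days.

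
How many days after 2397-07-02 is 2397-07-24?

22

Within July 2397: 24 − 2 = 22 days.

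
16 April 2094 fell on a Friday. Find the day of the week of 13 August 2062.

Count forward from the earlier date (August 13, 2062) to the later (April 16, 2094):
From August 13, 2062 to August 13, 2093: 31 years, of which 8 contain a Feb 29 — 23×365 + 8×366 = 11323 days.
August 2093: 31 − 13 = 18 days remain.
Then September (30), October (31), November (30), December (31), January (31), February 2094 (28), March (31): 30 + 31 + 30 + 31 + 31 + 28 + 31 = 212 days.
April 1–16, 2094: 16 days.
Residual: 246 days.
Total: 11569 days.
11569 mod 7 = 5, so 5 days before Friday is Sunday.

Sunday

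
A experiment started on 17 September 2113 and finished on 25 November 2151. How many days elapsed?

13948

Day-of-year of September 17, 2113: 260.
Day-of-year of November 25, 2151: 329.
2113 has 365 days, so 365 − 260 = 105 days remain in 2113.
Full years 2114–2150: 28 common + 9 leap = 28×365 + 9×366 = 13514 days.
Total: 105 + 13514 + 329 = 13948 days.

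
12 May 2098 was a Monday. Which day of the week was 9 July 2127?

From May 12, 2098 to May 12, 2127: 29 years, of which 6 contain a Feb 29 — 23×365 + 6×366 = 10591 days.
(2100 is not a leap year (divisible by 100 but not 400).)
May 2127: 31 − 12 = 19 days remain.
Then June (30): 30 days.
July 1–9, 2127: 9 days.
Residual: 58 days.
Total: 10649 days.
10649 mod 7 = 2, so 2 days after Monday is Wednesday.

Wednesday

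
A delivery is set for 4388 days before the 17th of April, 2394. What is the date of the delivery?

the 12th of April, 2382

Count 4388 days before April 17, 2394:
Day-of-year of April 12, 2382: 102.
Day-of-year of April 17, 2394: 107.
2382 has 365 days, so 365 − 102 = 263 days remain in 2382.
Full years 2383–2393: 8 common + 3 leap = 8×365 + 3×366 = 4018 days.
Total: 263 + 4018 + 107 = 4388 days.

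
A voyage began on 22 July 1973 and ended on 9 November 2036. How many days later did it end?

Day-of-year of July 22, 1973: 203.
Day-of-year of November 9, 2036: 314.
1973 has 365 days, so 365 − 203 = 162 days remain in 1973.
Full years 1974–2035: 47 common + 15 leap = 47×365 + 15×366 = 22645 days.
Total: 162 + 22645 + 314 = 23121 days.

23121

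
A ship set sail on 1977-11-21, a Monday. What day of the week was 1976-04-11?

Sunday

Count forward from the earlier date (April 11, 1976) to the later (November 21, 1977):
April 1976: 30 − 11 = 19 days remain.
Then 18 full months totalling 549 days.
November 1–21, 1977: 21 days.
Total: 19 + 549 + 21 = 589 days.
589 mod 7 = 1, so 1 day before Monday is Sunday.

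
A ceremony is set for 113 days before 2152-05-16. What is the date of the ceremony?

2152-01-24

Count 113 days before May 16, 2152:
January 2152: 31 − 24 = 7 days remain.
Then February 2152 (29), March (31), April (30): 29 + 31 + 30 = 90 days.
May 1–16, 2152: 16 days.
Total: 7 + 90 + 16 = 113 days.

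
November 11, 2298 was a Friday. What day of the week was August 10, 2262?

Sunday

Count forward from the earlier date (August 10, 2262) to the later (November 11, 2298):
Day-of-year of August 10, 2262: 222.
Day-of-year of November 11, 2298: 315.
2262 has 365 days, so 365 − 222 = 143 days remain in 2262.
Full years 2263–2297: 26 common + 9 leap = 26×365 + 9×366 = 12784 days.
Total: 143 + 12784 + 315 = 13242 days.
13242 mod 7 = 5, so 5 days before Friday is Sunday.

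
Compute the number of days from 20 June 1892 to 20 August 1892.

61

June 1892: 30 − 20 = 10 days remain.
Then July (31): 31 days.
August 1–20, 1892: 20 days.
Total: 10 + 31 + 20 = 61 days.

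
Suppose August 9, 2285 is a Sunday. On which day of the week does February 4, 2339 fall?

From August 9, 2285 to August 9, 2338: 53 years, of which 12 contain a Feb 29 — 41×365 + 12×366 = 19357 days.
(2300 is not a leap year (divisible by 100 but not 400).)
August 2338: 31 − 9 = 22 days remain.
Then September (30), October (31), November (30), December (31), January (31): 30 + 31 + 30 + 31 + 31 = 153 days.
February 1–4, 2339: 4 days (2339 is not a leap year).
Residual: 179 days.
Total: 19536 days.
19536 mod 7 = 6, so 6 days after Sunday is Saturday.

Saturday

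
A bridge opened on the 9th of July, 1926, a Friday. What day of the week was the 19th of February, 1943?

From July 9, 1926 to July 9, 1942: 16 years, of which 4 contain a Feb 29 — 12×365 + 4×366 = 5844 days.
July 1942: 31 − 9 = 22 days remain.
Then August (31), September (30), October (31), November (30), December (31), January (31): 31 + 30 + 31 + 30 + 31 + 31 = 184 days.
February 1–19, 1943: 19 days (1943 is not a leap year).
Residual: 225 days.
Total: 6069 days.
6069 is a multiple of 7, so the 19th of February, 1943 falls on the same weekday: Friday.

Friday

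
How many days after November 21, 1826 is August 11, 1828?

629

Day-of-year of November 21, 1826: 325.
Day-of-year of August 11, 1828: 224.
1826 has 365 days, so 365 − 325 = 40 days remain in 1826.
Full years: 1827: 365. Sum = 365.
Total: 40 + 365 + 224 = 629 days.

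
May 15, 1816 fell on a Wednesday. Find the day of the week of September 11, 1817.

Day-of-year of May 15, 1816: 136.
Day-of-year of September 11, 1817: 254.
1816 has 366 days, so 366 − 136 = 230 days remain in 1816.
Total: 230 + 254 = 484 days.
484 mod 7 = 1, so 1 day after Wednesday is Thursday.

Thursday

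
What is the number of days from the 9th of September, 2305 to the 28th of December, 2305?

September 2305: 30 − 9 = 21 days remain.
Then October (31), November (30): 31 + 30 = 61 days.
December 1–28, 2305: 28 days.
Total: 21 + 61 + 28 = 110 days.

110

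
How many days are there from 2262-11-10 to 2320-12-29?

21233

Day-of-year of November 10, 2262: 314.
Day-of-year of December 29, 2320: 364.
2262 has 365 days, so 365 − 314 = 51 days remain in 2262.
Full years 2263–2319: 44 common + 13 leap = 44×365 + 13×366 = 20818 days.
Total: 51 + 20818 + 364 = 21233 days.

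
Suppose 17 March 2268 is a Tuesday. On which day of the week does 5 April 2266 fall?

Thursday

Count forward from the earlier date (April 5, 2266) to the later (March 17, 2268):
April 2266: 30 − 5 = 25 days remain.
Then 22 full months totalling 670 days.
March 1–17, 2268: 17 days.
Total: 25 + 670 + 17 = 712 days.
712 mod 7 = 5, so 5 days before Tuesday is Thursday.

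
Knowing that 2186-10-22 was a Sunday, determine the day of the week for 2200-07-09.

From October 22, 2186 to October 22, 2199: 13 years, of which 3 contain a Feb 29 — 10×365 + 3×366 = 4748 days.
October 2199: 31 − 22 = 9 days remain.
Then November (30), December (31), January (31), February 2200 (28), March (31), April (30), May (31), June (30): 30 + 31 + 31 + 28 + 31 + 30 + 31 + 30 = 242 days.
July 1–9, 2200: 9 days.
Residual: 260 days.
Total: 5008 days.
5008 mod 7 = 3, so 3 days after Sunday is Wednesday.

Wednesday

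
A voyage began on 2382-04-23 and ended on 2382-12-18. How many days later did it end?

April 2382: 30 − 23 = 7 days remain.
Then May (31), June (30), July (31), August (31), September (30), October (31), November (30): 31 + 30 + 31 + 31 + 30 + 31 + 30 = 214 days.
December 1–18, 2382: 18 days.
Total: 7 + 214 + 18 = 239 days.

239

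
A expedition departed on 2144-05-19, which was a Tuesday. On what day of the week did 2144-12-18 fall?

May 2144: 31 − 19 = 12 days remain.
Then June (30), July (31), August (31), September (30), October (31), November (30): 30 + 31 + 31 + 30 + 31 + 30 = 183 days.
December 1–18, 2144: 18 days.
Total: 12 + 183 + 18 = 213 days.
213 mod 7 = 3, so 3 days after Tuesday is Friday.

Friday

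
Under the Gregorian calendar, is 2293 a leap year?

No

2293 is not a leap year.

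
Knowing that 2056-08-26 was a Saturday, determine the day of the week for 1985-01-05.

Saturday

Count forward from the earlier date (January 5, 1985) to the later (August 26, 2056):
From January 5, 1985 to January 5, 2056: 71 years, of which 17 contain a Feb 29 — 54×365 + 17×366 = 25932 days.
(2000 is a leap year (divisible by 400).)
January 2056: 31 − 5 = 26 days remain.
Then February 2056 (29), March (31), April (30), May (31), June (30), July (31): 29 + 31 + 30 + 31 + 30 + 31 = 182 days.
August 1–26, 2056: 26 days.
Residual: 234 days.
Total: 26166 days.
26166 is a multiple of 7, so 1985-01-05 falls on the same weekday: Saturday.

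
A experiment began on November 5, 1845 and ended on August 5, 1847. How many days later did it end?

638

Day-of-year of November 5, 1845: 309.
Day-of-year of August 5, 1847: 217.
1845 has 365 days, so 365 − 309 = 56 days remain in 1845.
Full years: 1846: 365. Sum = 365.
Total: 56 + 365 + 217 = 638 days.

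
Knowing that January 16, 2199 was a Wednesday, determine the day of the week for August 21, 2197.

Count forward from the earlier date (August 21, 2197) to the later (January 16, 2199):
Day-of-year of August 21, 2197: 233.
Day-of-year of January 16, 2199: 16.
2197 has 365 days, so 365 − 233 = 132 days remain in 2197.
Full years: 2198: 365. Sum = 365.
Total: 132 + 365 + 16 = 513 days.
513 mod 7 = 2, so 2 days before Wednesday is Monday.

Monday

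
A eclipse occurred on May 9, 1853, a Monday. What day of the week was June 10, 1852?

Thursday

Count forward from the earlier date (June 10, 1852) to the later (May 9, 1853):
June 1852: 30 − 10 = 20 days remain.
Then 10 full months totalling 304 days.
May 1–9, 1853: 9 days.
Residual: 333 days.
Total: 333 days.
333 mod 7 = 4, so 4 days before Monday is Thursday.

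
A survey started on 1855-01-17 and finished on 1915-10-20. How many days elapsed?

22190

From January 17, 1855 to January 17, 1915: 60 years, of which 14 contain a Feb 29 — 46×365 + 14×366 = 21914 days.
(1900 is not a leap year (divisible by 100 but not 400).)
January 1915: 31 − 17 = 14 days remain.
Then February 1915 (28), March (31), April (30), May (31), June (30), July (31), August (31), September (30): 28 + 31 + 30 + 31 + 30 + 31 + 31 + 30 = 242 days.
October 1–20, 1915: 20 days.
Residual: 276 days.
Total: 22190 days.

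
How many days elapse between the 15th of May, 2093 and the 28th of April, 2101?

2904

Day-of-year of May 15, 2093: 135.
Day-of-year of April 28, 2101: 118.
2093 has 365 days, so 365 − 135 = 230 days remain in 2093.
Full years 2094–2100: 6 common + 1 leap = 6×365 + 1×366 = 2556 days.
Total: 230 + 2556 + 118 = 2904 days.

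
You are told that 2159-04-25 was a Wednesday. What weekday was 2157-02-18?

Friday

Count forward from the earlier date (February 18, 2157) to the later (April 25, 2159):
February 18, 2157 → February 18, 2158: 365 days.
February 18, 2158 → February 18, 2159: 365 days.
February 2159: 28 − 18 = 10 days remain (2159 is not a leap year, so February has 28 days).
Then March (31): 31 days.
April 1–25, 2159: 25 days.
Residual: 66 days.
Total: 796 days.
796 mod 7 = 5, so 5 days before Wednesday is Friday.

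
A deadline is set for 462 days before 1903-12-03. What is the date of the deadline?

1902-08-28

Count 462 days before December 3, 1903:
August 1902: 31 − 28 = 3 days remain.
Then 15 full months totalling 456 days.
December 1–3, 1903: 3 days.
Total: 3 + 456 + 3 = 462 days.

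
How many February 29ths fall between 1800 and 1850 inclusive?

Years divisible by 4: 1800, 1804, …, 1848 — 13 in all.
Of these, 1800 is divisible by 100 but not 400, so not leap.
Leap years: 13 − 1 = 12.

12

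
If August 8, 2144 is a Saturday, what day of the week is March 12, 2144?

Thursday

Count forward from the earlier date (March 12, 2144) to the later (August 8, 2144):
March 2144: 31 − 12 = 19 days remain.
Then April (30), May (31), June (30), July (31): 30 + 31 + 30 + 31 = 122 days.
August 1–8, 2144: 8 days.
Total: 19 + 122 + 8 = 149 days.
149 mod 7 = 2, so 2 days before Saturday is Thursday.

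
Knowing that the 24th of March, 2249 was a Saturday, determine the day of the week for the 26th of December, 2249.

March 2249: 31 − 24 = 7 days remain.
Then April (30), May (31), June (30), July (31), August (31), September (30), October (31), November (30): 30 + 31 + 30 + 31 + 31 + 30 + 31 + 30 = 244 days.
December 1–26, 2249: 26 days.
Total: 7 + 244 + 26 = 277 days.
277 mod 7 = 4, so 4 days after Saturday is Wednesday.

Wednesday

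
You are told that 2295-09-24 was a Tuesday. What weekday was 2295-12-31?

September 2295: 30 − 24 = 6 days remain.
Then October (31), November (30): 31 + 30 = 61 days.
December 1–31, 2295: 31 days.
Total: 6 + 61 + 31 = 98 days.
98 is a multiple of 7, so 2295-12-31 falls on the same weekday: Tuesday.

Tuesday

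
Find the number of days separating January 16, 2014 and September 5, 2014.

232

January 2014: 31 − 16 = 15 days remain.
Then February 2014 (28), March (31), April (30), May (31), June (30), July (31), August (31): 28 + 31 + 30 + 31 + 30 + 31 + 31 = 212 days.
September 1–5, 2014: 5 days.
Total: 15 + 212 + 5 = 232 days.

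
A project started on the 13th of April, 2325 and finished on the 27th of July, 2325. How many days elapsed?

105

April 2325: 30 − 13 = 17 days remain.
Then May (31), June (30): 31 + 30 = 61 days.
July 1–27, 2325: 27 days.
Total: 17 + 61 + 27 = 105 days.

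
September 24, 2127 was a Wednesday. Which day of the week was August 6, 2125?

Monday

Count forward from the earlier date (August 6, 2125) to the later (September 24, 2127):
Day-of-year of August 6, 2125: 218.
Day-of-year of September 24, 2127: 267.
2125 has 365 days, so 365 − 218 = 147 days remain in 2125.
Full years: 2126: 365. Sum = 365.
Total: 147 + 365 + 267 = 779 days.
779 mod 7 = 2, so 2 days before Wednesday is Monday.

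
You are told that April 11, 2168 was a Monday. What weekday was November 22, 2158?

Wednesday

Count forward from the earlier date (November 22, 2158) to the later (April 11, 2168):
From November 22, 2158 to November 22, 2167: 9 years, of which 2 contain a Feb 29 — 7×365 + 2×366 = 3287 days.
November 2167: 30 − 22 = 8 days remain.
Then December (31), January (31), February 2168 (29), March (31): 31 + 31 + 29 + 31 = 122 days.
April 1–11, 2168: 11 days.
Residual: 141 days.
Total: 3428 days.
3428 mod 7 = 5, so 5 days before Monday is Wednesday.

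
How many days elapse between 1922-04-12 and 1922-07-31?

April 1922: 30 − 12 = 18 days remain.
Then May (31), June (30): 31 + 30 = 61 days.
July 1–31, 1922: 31 days.
Total: 18 + 61 + 31 = 110 days.

110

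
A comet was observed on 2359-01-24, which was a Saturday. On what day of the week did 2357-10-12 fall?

Saturday

Count forward from the earlier date (October 12, 2357) to the later (January 24, 2359):
October 2357: 31 − 12 = 19 days remain.
Then 14 full months totalling 426 days.
January 1–24, 2359: 24 days.
Total: 19 + 426 + 24 = 469 days.
469 is a multiple of 7, so 2357-10-12 falls on the same weekday: Saturday.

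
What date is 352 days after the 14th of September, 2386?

the 1st of September, 2387

Count 352 days after September 14, 2386:
September 2386: 30 − 14 = 16 days remain.
Then 11 full months totalling 335 days.
September 1, 2387: 1 day.
Total: 16 + 335 + 1 = 352 days.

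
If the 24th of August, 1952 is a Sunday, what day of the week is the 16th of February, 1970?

From August 24, 1952 to August 24, 1969: 17 years, of which 4 contain a Feb 29 — 13×365 + 4×366 = 6209 days.
August 1969: 31 − 24 = 7 days remain.
Then September (30), October (31), November (30), December (31), January (31): 30 + 31 + 30 + 31 + 31 = 153 days.
February 1–16, 1970: 16 days (1970 is not a leap year).
Residual: 176 days.
Total: 6385 days.
6385 mod 7 = 1, so 1 day after Sunday is Monday.

Monday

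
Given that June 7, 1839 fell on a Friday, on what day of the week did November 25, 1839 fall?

June 1839: 30 − 7 = 23 days remain.
Then July (31), August (31), September (30), October (31): 31 + 31 + 30 + 31 = 123 days.
November 1–25, 1839: 25 days.
Total: 23 + 123 + 25 = 171 days.
171 mod 7 = 3, so 3 days after Friday is Monday.

Monday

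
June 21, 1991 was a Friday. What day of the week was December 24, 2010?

Day-of-year of June 21, 1991: 172.
Day-of-year of December 24, 2010: 358.
1991 has 365 days, so 365 − 172 = 193 days remain in 1991.
Full years 1992–2009: 13 common + 5 leap = 13×365 + 5×366 = 6575 days.
Total: 193 + 6575 + 358 = 7126 days.
7126 is a multiple of 7, so December 24, 2010 falls on the same weekday: Friday.

Friday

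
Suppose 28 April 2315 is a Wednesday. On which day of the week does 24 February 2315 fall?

Count forward from the earlier date (February 24, 2315) to the later (April 28, 2315):
February 2315: 28 − 24 = 4 days remain (2315 is not a leap year, so February has 28 days).
Then March (31): 31 days.
April 1–28, 2315: 28 days.
Total: 4 + 31 + 28 = 63 days.
63 is a multiple of 7, so 24 February 2315 falls on the same weekday: Wednesday.

Wednesday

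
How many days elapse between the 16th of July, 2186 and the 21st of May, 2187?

309

July 2186: 31 − 16 = 15 days remain.
Then 9 full months totalling 273 days.
May 1–21, 2187: 21 days.
Total: 15 + 273 + 21 = 309 days.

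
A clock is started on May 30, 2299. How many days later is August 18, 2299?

80

May 2299: 31 − 30 = 1 day remains.
Then June (30), July (31): 30 + 31 = 61 days.
August 1–18, 2299: 18 days.
Total: 1 + 61 + 18 = 80 days.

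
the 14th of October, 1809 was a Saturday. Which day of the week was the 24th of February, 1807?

Count forward from the earlier date (February 24, 1807) to the later (October 14, 1809):
February 1807: 28 − 24 = 4 days remain (1807 is not a leap year, so February has 28 days).
Then 31 full months totalling 945 days.
October 1–14, 1809: 14 days.
Total: 4 + 945 + 14 = 963 days.
963 mod 7 = 4, so 4 days before Saturday is Tuesday.

Tuesday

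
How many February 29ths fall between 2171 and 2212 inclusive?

Years divisible by 4 in [2171, 2212]: 2172, 2176, 2180, 2184, 2188, 2192, 2196, 2200, 2204, 2208, 2212.
Of these, 2200 is divisible by 100 but not 400, so not leap.
Leap years: 11 − 1 = 10.

10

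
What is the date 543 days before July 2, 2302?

January 5, 2301

Count 543 days before July 2, 2302:
Day-of-year of January 5, 2301: 5.
Day-of-year of July 2, 2302: 183.
2301 has 365 days, so 365 − 5 = 360 days remain in 2301.
Total: 360 + 183 = 543 days.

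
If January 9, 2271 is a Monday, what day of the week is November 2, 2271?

January 2271: 31 − 9 = 22 days remain.
Then 9 full months totalling 273 days.
November 1–2, 2271: 2 days.
Total: 22 + 273 + 2 = 297 days.
297 mod 7 = 3, so 3 days after Monday is Thursday.

Thursday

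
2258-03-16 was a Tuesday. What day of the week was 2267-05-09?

Day-of-year of March 16, 2258: 75.
Day-of-year of May 9, 2267: 129.
2258 has 365 days, so 365 − 75 = 290 days remain in 2258.
Full years 2259–2266: 6 common + 2 leap = 6×365 + 2×366 = 2922 days.
Total: 290 + 2922 + 129 = 3341 days.
3341 mod 7 = 2, so 2 days after Tuesday is Thursday.

Thursday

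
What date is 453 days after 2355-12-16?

2357-03-13

Count 453 days after December 16, 2355:
December 16, 2355 → December 16, 2356: 366 days (2356 is a leap year).
December 2356: 31 − 16 = 15 days remain.
Then January (31), February 2357 (28): 31 + 28 = 59 days.
March 1–13, 2357: 13 days.
Residual: 87 days.
Total: 453 days.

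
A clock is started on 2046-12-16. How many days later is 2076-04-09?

From December 16, 2046 to December 16, 2075: 29 years, of which 7 contain a Feb 29 — 22×365 + 7×366 = 10592 days.
December 2075: 31 − 16 = 15 days remain.
Then January (31), February 2076 (29), March (31): 31 + 29 + 31 = 91 days.
April 1–9, 2076: 9 days.
Residual: 115 days.
Total: 10707 days.

10707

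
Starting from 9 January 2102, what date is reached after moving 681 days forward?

21 November 2103

Count 681 days after January 9, 2102:
January 2102: 31 − 9 = 22 days remain.
Then 21 full months totalling 638 days.
November 1–21, 2103: 21 days.
Total: 22 + 638 + 21 = 681 days.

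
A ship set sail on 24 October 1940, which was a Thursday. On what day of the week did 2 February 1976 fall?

Monday

From October 24, 1940 to October 24, 1975: 35 years, of which 8 contain a Feb 29 — 27×365 + 8×366 = 12783 days.
October 1975: 31 − 24 = 7 days remain.
Then November (30), December (31), January (31): 30 + 31 + 31 = 92 days.
February 1–2, 1976: 2 days (1976 is a leap year).
Residual: 101 days.
Total: 12884 days.
12884 mod 7 = 4, so 4 days after Thursday is Monday.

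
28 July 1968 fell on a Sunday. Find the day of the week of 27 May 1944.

Saturday

Count forward from the earlier date (May 27, 1944) to the later (July 28, 1968):
From May 27, 1944 to May 27, 1968: 24 years, of which 6 contain a Feb 29 — 18×365 + 6×366 = 8766 days.
May 1968: 31 − 27 = 4 days remain.
Then June (30): 30 days.
July 1–28, 1968: 28 days.
Residual: 62 days.
Total: 8828 days.
8828 mod 7 = 1, so 1 day before Sunday is Saturday.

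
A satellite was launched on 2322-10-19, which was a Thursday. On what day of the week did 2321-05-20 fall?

Friday

Count forward from the earlier date (May 20, 2321) to the later (October 19, 2322):
May 20, 2321 → May 20, 2322: 365 days.
May 2322: 31 − 20 = 11 days remain.
Then June (30), July (31), August (31), September (30): 30 + 31 + 31 + 30 = 122 days.
October 1–19, 2322: 19 days.
Residual: 152 days.
Total: 517 days.
517 mod 7 = 6, so 6 days before Thursday is Friday.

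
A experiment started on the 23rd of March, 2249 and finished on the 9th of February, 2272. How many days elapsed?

8358

Day-of-year of March 23, 2249: 82.
Day-of-year of February 9, 2272: 40.
2249 has 365 days, so 365 − 82 = 283 days remain in 2249.
Full years 2250–2271: 17 common + 5 leap = 17×365 + 5×366 = 8035 days.
Total: 283 + 8035 + 40 = 8358 days.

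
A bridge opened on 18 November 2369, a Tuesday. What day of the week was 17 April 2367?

Monday

Count forward from the earlier date (April 17, 2367) to the later (November 18, 2369):
Day-of-year of April 17, 2367: 107.
Day-of-year of November 18, 2369: 322.
2367 has 365 days, so 365 − 107 = 258 days remain in 2367.
Full years: 2368: 366. Sum = 366.
Total: 258 + 366 + 322 = 946 days.
946 mod 7 = 1, so 1 day before Tuesday is Monday.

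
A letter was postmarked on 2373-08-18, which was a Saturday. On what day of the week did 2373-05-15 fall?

Tuesday

Count forward from the earlier date (May 15, 2373) to the later (August 18, 2373):
May 2373: 31 − 15 = 16 days remain.
Then June (30), July (31): 30 + 31 = 61 days.
August 1–18, 2373: 18 days.
Total: 16 + 61 + 18 = 95 days.
95 mod 7 = 4, so 4 days before Saturday is Tuesday.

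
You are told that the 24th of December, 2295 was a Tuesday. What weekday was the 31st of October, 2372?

From December 24, 2295 to December 24, 2371: 76 years, of which 18 contain a Feb 29 — 58×365 + 18×366 = 27758 days.
(2300 is not a leap year (divisible by 100 but not 400).)
December 2371: 31 − 24 = 7 days remain.
Then 9 full months totalling 274 days.
October 1–31, 2372: 31 days.
Residual: 312 days.
Total: 28070 days.
28070 is a multiple of 7, so the 31st of October, 2372 falls on the same weekday: Tuesday.

Tuesday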